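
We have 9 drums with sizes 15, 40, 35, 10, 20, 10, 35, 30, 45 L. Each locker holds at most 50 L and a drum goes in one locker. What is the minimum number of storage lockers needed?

Total = 45 + 40 + 35 + 35 + 30 + 20 + 15 + 10 + 10 = 240 L.
Lower bound: ⌈240/50⌉ = 5 storage lockers.
A packing using 5 storage lockers:
  locker 1: 45 = 45
  locker 2: 40 + 10 = 50
  locker 3: 35 + 15 = 50
  locker 4: 35 + 10 = 45
  locker 5: 30 + 20 = 50
This matches the lower bound, so 5 is optimal.

5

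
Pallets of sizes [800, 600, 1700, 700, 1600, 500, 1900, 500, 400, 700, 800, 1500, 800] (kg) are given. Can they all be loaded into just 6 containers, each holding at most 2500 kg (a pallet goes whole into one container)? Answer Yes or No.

A valid assignment using 6 containers:
  container 1: 1900 + 600 = 2500
  container 2: 1700 + 800 = 2500
  container 3: 1600 + 800 = 2400
  container 4: 1500 + 800 = 2300
  container 5: 700 + 700 + 500 + 500 = 2400
  container 6: 400 = 400
Every load is within 2500 kg, so 6 containers suffice.

Yes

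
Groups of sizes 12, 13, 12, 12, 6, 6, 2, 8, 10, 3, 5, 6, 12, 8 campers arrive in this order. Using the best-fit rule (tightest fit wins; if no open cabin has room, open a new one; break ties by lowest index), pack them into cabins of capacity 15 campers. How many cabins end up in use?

9

  12 → cabin 1 (new)  [load 12/15]
  13 → cabin 2 (new)  [load 13/15]
  12 → cabin 3 (new)  [load 12/15]
  12 → cabin 4 (new)  [load 12/15]
  6 → cabin 5 (new)  [load 6/15]
  6 → cabin 5  [load 12/15]
  2 → cabin 2  [load 15/15]
  8 → cabin 6 (new)  [load 8/15]
  10 → cabin 7 (new)  [load 10/15]
  3 → cabin 1  [load 15/15]
  5 → cabin 7  [load 15/15]
  6 → cabin 6  [load 14/15]
  12 → cabin 8 (new)  [load 12/15]
  8 → cabin 9 (new)  [load 8/15]
9 cabins opened.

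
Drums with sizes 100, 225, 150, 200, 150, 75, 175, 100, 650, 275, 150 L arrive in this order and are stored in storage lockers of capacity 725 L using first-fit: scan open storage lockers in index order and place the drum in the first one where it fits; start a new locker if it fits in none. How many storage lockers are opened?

4

  100 → locker 1 (new)  [load 100/725]
  225 → locker 1  [load 325/725]
  150 → locker 1  [load 475/725]
  200 → locker 1  [load 675/725]
  150 → locker 2 (new)  [load 150/725]
  75 → locker 2  [load 225/725]
  175 → locker 2  [load 400/725]
  100 → locker 2  [load 500/725]
  650 → locker 3 (new)  [load 650/725]
  275 → locker 4 (new)  [load 275/725]
  150 → locker 2  [load 650/725]
4 storage lockers opened.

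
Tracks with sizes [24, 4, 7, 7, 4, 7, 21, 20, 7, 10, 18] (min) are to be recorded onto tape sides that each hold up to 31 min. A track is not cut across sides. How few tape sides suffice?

Total = 24 + 21 + 20 + 18 + 10 + 7 + 7 + 7 + 7 + 4 + 4 = 129 min.
Lower bound: ⌈129/31⌉ = 5 tape sides.
A packing using 5 tape sides:
  side 1: 24 + 7 = 31
  side 2: 21 + 10 = 31
  side 3: 20 + 7 + 4 = 31
  side 4: 18 + 7 + 4 = 29
  side 5: 7 = 7
This matches the lower bound, so 5 is optimal.

5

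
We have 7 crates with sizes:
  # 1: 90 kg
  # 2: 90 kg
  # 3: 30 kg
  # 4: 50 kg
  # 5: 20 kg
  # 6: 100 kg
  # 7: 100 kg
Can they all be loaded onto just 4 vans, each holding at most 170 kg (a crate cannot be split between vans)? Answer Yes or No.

Yes

A valid assignment using 4 vans:
  van 1: 100 + 50 + 20 = 170
  van 2: 100 + 30 = 130
  van 3: 90 = 90
  van 4: 90 = 90
Every load is within 170 kg, so 4 vans suffice.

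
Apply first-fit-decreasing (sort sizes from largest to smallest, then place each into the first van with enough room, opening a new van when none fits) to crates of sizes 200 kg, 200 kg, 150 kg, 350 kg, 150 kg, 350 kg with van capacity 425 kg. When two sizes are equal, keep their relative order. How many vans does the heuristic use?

Sorted descending: 350, 350, 200, 200, 150, 150.
  350 → van 1 (new)  [load 350/425]
  350 → van 2 (new)  [load 350/425]
  200 → van 3 (new)  [load 200/425]
  200 → van 3  [load 400/425]
  150 → van 4 (new)  [load 150/425]
  150 → van 4  [load 300/425]
4 vans opened.

4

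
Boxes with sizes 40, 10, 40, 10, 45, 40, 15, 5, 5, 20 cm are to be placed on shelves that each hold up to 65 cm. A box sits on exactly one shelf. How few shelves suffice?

Total = 45 + 40 + 40 + 40 + 20 + 15 + 10 + 10 + 5 + 5 = 230 cm.
Lower bound: ⌈230/65⌉ = 4 shelves.
A packing using 4 shelves:
  shelf 1: 45 + 20 = 65
  shelf 2: 40 + 15 + 10 = 65
  shelf 3: 40 + 10 + 5 + 5 = 60
  shelf 4: 40 = 40
This matches the lower bound, so 4 is optimal.

4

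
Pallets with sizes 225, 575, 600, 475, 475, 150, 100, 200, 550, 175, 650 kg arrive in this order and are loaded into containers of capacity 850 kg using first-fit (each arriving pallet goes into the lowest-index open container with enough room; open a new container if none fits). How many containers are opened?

6

  225 → container 1 (new)  [load 225/850]
  575 → container 1  [load 800/850]
  600 → container 2 (new)  [load 600/850]
  475 → container 3 (new)  [load 475/850]
  475 → container 4 (new)  [load 475/850]
  150 → container 2  [load 750/850]
  100 → container 2  [load 850/850]
  200 → container 3  [load 675/850]
  550 → container 5 (new)  [load 550/850]
  175 → container 3  [load 850/850]
  650 → container 6 (new)  [load 650/850]
6 containers opened.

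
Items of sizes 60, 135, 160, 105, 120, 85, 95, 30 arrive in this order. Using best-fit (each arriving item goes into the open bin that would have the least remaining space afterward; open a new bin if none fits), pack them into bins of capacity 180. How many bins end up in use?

5

  60 → bin 1 (new)  [load 60/180]
  135 → bin 2 (new)  [load 135/180]
  160 → bin 3 (new)  [load 160/180]
  105 → bin 1  [load 165/180]
  120 → bin 4 (new)  [load 120/180]
  85 → bin 5 (new)  [load 85/180]
  95 → bin 5  [load 180/180]
  30 → bin 2  [load 165/180]
5 bins opened.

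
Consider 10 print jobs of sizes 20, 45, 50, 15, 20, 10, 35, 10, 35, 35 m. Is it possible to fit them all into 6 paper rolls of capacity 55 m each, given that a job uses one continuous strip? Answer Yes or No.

A valid assignment using 6 paper rolls:
  roll 1: 50 = 50
  roll 2: 45 + 10 = 55
  roll 3: 35 + 20 = 55
  roll 4: 35 + 20 = 55
  roll 5: 35 + 15 = 50
  roll 6: 10 = 10
Every load is within 55 m, so 6 paper rolls suffice.

Yes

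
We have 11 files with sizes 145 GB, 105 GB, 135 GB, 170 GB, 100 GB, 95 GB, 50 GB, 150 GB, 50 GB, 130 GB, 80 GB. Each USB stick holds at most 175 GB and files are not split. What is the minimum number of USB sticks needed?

Total = 170 + 150 + 145 + 135 + 130 + 105 + 100 + 95 + 80 + 50 + 50 = 1210 GB.
Lower bound: ⌈1210/175⌉ = 7 USB sticks.
Also, 8 files each exceed 175/2 GB, and no two of those can share a USB stick, so at least 8 USB sticks are needed.
A packing using 8 USB sticks:
  USB stick 1: 170 = 170
  USB stick 2: 150 = 150
  USB stick 3: 145 = 145
  USB stick 4: 135 = 135
  USB stick 5: 130 = 130
  USB stick 6: 105 + 50 = 155
  USB stick 7: 100 + 50 = 150
  USB stick 8: 95 + 80 = 175
This matches the lower bound, so 8 is optimal.

8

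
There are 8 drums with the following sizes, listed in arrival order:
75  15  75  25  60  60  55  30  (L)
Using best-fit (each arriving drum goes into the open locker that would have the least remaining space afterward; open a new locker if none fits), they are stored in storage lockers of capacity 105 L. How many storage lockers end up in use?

5

  75 → locker 1 (new)  [load 75/105]
  15 → locker 1  [load 90/105]
  75 → locker 2 (new)  [load 75/105]
  25 → locker 2  [load 100/105]
  60 → locker 3 (new)  [load 60/105]
  60 → locker 4 (new)  [load 60/105]
  55 → locker 5 (new)  [load 55/105]
  30 → locker 3  [load 90/105]
5 storage lockers opened.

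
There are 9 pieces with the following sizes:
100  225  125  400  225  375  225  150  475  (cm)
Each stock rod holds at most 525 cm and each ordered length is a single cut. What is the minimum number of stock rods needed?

5

Total = 475 + 400 + 375 + 225 + 225 + 225 + 150 + 125 + 100 = 2300 cm.
Lower bound: ⌈2300/525⌉ = 5 stock rods.
A packing using 5 stock rods:
  stock rod 1: 475 = 475
  stock rod 2: 400 + 125 = 525
  stock rod 3: 375 + 150 = 525
  stock rod 4: 225 + 225 = 450
  stock rod 5: 225 + 100 = 325
This matches the lower bound, so 5 is optimal.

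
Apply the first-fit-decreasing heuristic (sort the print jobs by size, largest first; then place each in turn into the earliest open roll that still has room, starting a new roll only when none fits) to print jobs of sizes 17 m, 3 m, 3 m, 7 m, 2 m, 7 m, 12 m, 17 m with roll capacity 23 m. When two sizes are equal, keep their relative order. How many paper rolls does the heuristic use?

Sorted descending: 17, 17, 12, 7, 7, 3, 3, 2.
  17 → roll 1 (new)  [load 17/23]
  17 → roll 2 (new)  [load 17/23]
  12 → roll 3 (new)  [load 12/23]
  7 → roll 3  [load 19/23]
  7 → roll 4 (new)  [load 7/23]
  3 → roll 1  [load 20/23]
  3 → roll 1  [load 23/23]
  2 → roll 2  [load 19/23]
4 paper rolls opened.

4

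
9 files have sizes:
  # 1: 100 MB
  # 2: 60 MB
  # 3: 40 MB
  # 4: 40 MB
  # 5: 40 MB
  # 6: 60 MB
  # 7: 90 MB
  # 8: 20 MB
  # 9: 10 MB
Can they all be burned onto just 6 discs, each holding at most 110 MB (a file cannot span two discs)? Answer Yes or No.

Yes

A valid assignment using 5 discs:
  disc 1: 100 + 10 = 110
  disc 2: 90 + 20 = 110
  disc 3: 60 + 40 = 100
  disc 4: 60 + 40 = 100
  disc 5: 40 = 40
That uses only 5 ≤ 6, so 6 discs are enough.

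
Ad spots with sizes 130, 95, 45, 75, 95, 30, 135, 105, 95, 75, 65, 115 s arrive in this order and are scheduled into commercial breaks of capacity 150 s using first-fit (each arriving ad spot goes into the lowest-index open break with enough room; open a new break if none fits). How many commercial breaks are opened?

  130 → break 1 (new)  [load 130/150]
  95 → break 2 (new)  [load 95/150]
  45 → break 2  [load 140/150]
  75 → break 3 (new)  [load 75/150]
  95 → break 4 (new)  [load 95/150]
  30 → break 3  [load 105/150]
  135 → break 5 (new)  [load 135/150]
  105 → break 6 (new)  [load 105/150]
  95 → break 7 (new)  [load 95/150]
  75 → break 8 (new)  [load 75/150]
  65 → break 8  [load 140/150]
  115 → break 9 (new)  [load 115/150]
9 commercial breaks opened.

9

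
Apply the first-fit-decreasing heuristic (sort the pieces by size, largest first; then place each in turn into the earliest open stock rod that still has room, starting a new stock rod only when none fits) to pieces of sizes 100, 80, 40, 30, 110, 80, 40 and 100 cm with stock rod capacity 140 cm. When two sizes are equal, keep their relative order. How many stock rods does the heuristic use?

5

Sorted descending: 110, 100, 100, 80, 80, 40, 40, 30.
  110 → stock rod 1 (new)  [load 110/140]
  100 → stock rod 2 (new)  [load 100/140]
  100 → stock rod 3 (new)  [load 100/140]
  80 → stock rod 4 (new)  [load 80/140]
  80 → stock rod 5 (new)  [load 80/140]
  40 → stock rod 2  [load 140/140]
  40 → stock rod 3  [load 140/140]
  30 → stock rod 1  [load 140/140]
5 stock rods opened.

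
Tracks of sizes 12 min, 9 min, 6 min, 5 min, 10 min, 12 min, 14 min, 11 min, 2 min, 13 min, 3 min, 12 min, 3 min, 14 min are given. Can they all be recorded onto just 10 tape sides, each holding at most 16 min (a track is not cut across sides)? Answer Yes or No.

Yes

A valid assignment using 9 tape sides:
  side 1: 14 + 2 = 16
  side 2: 14 = 14
  side 3: 13 + 3 = 16
  side 4: 12 + 3 = 15
  side 5: 12 = 12
  side 6: 12 = 12
  side 7: 11 + 5 = 16
  side 8: 10 + 6 = 16
  side 9: 9 = 9
That uses only 9 ≤ 10, so 10 tape sides are enough.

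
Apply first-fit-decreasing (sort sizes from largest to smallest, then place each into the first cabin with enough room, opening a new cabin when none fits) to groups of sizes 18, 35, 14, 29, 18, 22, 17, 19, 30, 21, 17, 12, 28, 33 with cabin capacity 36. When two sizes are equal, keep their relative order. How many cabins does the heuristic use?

Sorted descending: 35, 33, 30, 29, 28, 22, 21, 19, 18, 18, 17, 17, 14, 12.
  35 → cabin 1 (new)  [load 35/36]
  33 → cabin 2 (new)  [load 33/36]
  30 → cabin 3 (new)  [load 30/36]
  29 → cabin 4 (new)  [load 29/36]
  28 → cabin 5 (new)  [load 28/36]
  22 → cabin 6 (new)  [load 22/36]
  21 → cabin 7 (new)  [load 21/36]
  19 → cabin 8 (new)  [load 19/36]
  18 → cabin 9 (new)  [load 18/36]
  18 → cabin 9  [load 36/36]
  17 → cabin 8  [load 36/36]
  17 → cabin 10 (new)  [load 17/36]
  14 → cabin 6  [load 36/36]
  12 → cabin 7  [load 33/36]
10 cabins opened.

10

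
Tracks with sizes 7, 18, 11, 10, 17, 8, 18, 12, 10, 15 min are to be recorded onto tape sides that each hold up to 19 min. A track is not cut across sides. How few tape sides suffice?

8

Total = 18 + 18 + 17 + 15 + 12 + 11 + 10 + 10 + 8 + 7 = 126 min.
Lower bound: ⌈126/19⌉ = 7 tape sides.
Also, 8 tracks each exceed 19/2 min, and no two of those can share a side, so at least 8 tape sides are needed.
A packing using 8 tape sides:
  side 1: 18 = 18
  side 2: 18 = 18
  side 3: 17 = 17
  side 4: 15 = 15
  side 5: 12 + 7 = 19
  side 6: 11 + 8 = 19
  side 7: 10 = 10
  side 8: 10 = 10
This matches the lower bound, so 8 is optimal.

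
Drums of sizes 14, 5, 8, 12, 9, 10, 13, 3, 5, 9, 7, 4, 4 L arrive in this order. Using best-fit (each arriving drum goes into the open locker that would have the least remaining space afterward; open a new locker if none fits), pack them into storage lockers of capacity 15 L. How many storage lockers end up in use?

8

  14 → locker 1 (new)  [load 14/15]
  5 → locker 2 (new)  [load 5/15]
  8 → locker 2  [load 13/15]
  12 → locker 3 (new)  [load 12/15]
  9 → locker 4 (new)  [load 9/15]
  10 → locker 5 (new)  [load 10/15]
  13 → locker 6 (new)  [load 13/15]
  3 → locker 3  [load 15/15]
  5 → locker 5  [load 15/15]
  9 → locker 7 (new)  [load 9/15]
  7 → locker 8 (new)  [load 7/15]
  4 → locker 4  [load 13/15]
  4 → locker 7  [load 13/15]
8 storage lockers opened.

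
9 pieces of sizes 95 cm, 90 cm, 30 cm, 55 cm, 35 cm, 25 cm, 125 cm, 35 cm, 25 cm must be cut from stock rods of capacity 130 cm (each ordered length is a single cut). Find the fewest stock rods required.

Total = 125 + 95 + 90 + 55 + 35 + 35 + 30 + 25 + 25 = 515 cm.
Lower bound: ⌈515/130⌉ = 4 stock rods.
A packing using 5 stock rods:
  stock rod 1: 125 = 125
  stock rod 2: 95 + 35 = 130
  stock rod 3: 90 + 35 = 125
  stock rod 4: 55 + 30 + 25 = 110
  stock rod 5: 25 = 25
No arrangement into 4 stock rods stays within capacity, so 5 is optimal.

5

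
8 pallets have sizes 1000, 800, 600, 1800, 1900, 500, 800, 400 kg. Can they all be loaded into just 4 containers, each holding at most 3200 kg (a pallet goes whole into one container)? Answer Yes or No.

A valid assignment using 3 containers:
  container 1: 1900 + 1000 = 2900
  container 2: 1800 + 800 + 600 = 3200
  container 3: 800 + 500 + 400 = 1700
That uses only 3 ≤ 4, so 4 containers are enough.

Yes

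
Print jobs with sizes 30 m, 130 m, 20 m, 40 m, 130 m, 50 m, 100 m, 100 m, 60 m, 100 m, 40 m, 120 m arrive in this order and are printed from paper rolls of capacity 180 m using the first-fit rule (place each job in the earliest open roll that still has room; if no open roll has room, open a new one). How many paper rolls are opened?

6

  30 → roll 1 (new)  [load 30/180]
  130 → roll 1  [load 160/180]
  20 → roll 1  [load 180/180]
  40 → roll 2 (new)  [load 40/180]
  130 → roll 2  [load 170/180]
  50 → roll 3 (new)  [load 50/180]
  100 → roll 3  [load 150/180]
  100 → roll 4 (new)  [load 100/180]
  60 → roll 4  [load 160/180]
  100 → roll 5 (new)  [load 100/180]
  40 → roll 5  [load 140/180]
  120 → roll 6 (new)  [load 120/180]
6 paper rolls opened.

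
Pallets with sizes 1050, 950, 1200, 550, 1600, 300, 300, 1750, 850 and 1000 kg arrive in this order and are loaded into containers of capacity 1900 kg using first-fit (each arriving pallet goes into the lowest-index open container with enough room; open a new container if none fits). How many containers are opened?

  1050 → container 1 (new)  [load 1050/1900]
  950 → container 2 (new)  [load 950/1900]
  1200 → container 3 (new)  [load 1200/1900]
  550 → container 1  [load 1600/1900]
  1600 → container 4 (new)  [load 1600/1900]
  300 → container 1  [load 1900/1900]
  300 → container 2  [load 1250/1900]
  1750 → container 5 (new)  [load 1750/1900]
  850 → container 6 (new)  [load 850/1900]
  1000 → container 6  [load 1850/1900]
6 containers opened.

6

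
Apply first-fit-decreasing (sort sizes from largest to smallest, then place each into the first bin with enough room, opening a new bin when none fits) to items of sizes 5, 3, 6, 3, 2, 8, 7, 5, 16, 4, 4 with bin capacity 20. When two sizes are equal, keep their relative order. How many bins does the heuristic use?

4

Sorted descending: 16, 8, 7, 6, 5, 5, 4, 4, 3, 3, 2.
  16 → bin 1 (new)  [load 16/20]
  8 → bin 2 (new)  [load 8/20]
  7 → bin 2  [load 15/20]
  6 → bin 3 (new)  [load 6/20]
  5 → bin 2  [load 20/20]
  5 → bin 3  [load 11/20]
  4 → bin 1  [load 20/20]
  4 → bin 3  [load 15/20]
  3 → bin 3  [load 18/20]
  3 → bin 4 (new)  [load 3/20]
  2 → bin 3  [load 20/20]
4 bins opened.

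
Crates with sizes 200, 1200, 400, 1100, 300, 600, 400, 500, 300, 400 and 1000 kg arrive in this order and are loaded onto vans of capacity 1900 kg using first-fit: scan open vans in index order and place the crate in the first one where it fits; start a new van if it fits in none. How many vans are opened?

  200 → van 1 (new)  [load 200/1900]
  1200 → van 1  [load 1400/1900]
  400 → van 1  [load 1800/1900]
  1100 → van 2 (new)  [load 1100/1900]
  300 → van 2  [load 1400/1900]
  600 → van 3 (new)  [load 600/1900]
  400 → van 2  [load 1800/1900]
  500 → van 3  [load 1100/1900]
  300 → van 3  [load 1400/1900]
  400 → van 3  [load 1800/1900]
  1000 → van 4 (new)  [load 1000/1900]
4 vans opened.

4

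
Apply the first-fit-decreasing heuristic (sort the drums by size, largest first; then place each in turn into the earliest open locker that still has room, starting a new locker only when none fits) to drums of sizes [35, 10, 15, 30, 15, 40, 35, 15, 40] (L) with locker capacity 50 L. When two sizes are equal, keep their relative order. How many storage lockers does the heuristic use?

5

Sorted descending: 40, 40, 35, 35, 30, 15, 15, 15, 10.
  40 → locker 1 (new)  [load 40/50]
  40 → locker 2 (new)  [load 40/50]
  35 → locker 3 (new)  [load 35/50]
  35 → locker 4 (new)  [load 35/50]
  30 → locker 5 (new)  [load 30/50]
  15 → locker 3  [load 50/50]
  15 → locker 4  [load 50/50]
  15 → locker 5  [load 45/50]
  10 → locker 1  [load 50/50]
5 storage lockers opened.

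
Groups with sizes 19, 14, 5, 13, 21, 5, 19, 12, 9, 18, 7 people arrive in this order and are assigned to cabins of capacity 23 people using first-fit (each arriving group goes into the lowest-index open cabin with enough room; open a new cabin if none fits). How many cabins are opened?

  19 → cabin 1 (new)  [load 19/23]
  14 → cabin 2 (new)  [load 14/23]
  5 → cabin 2  [load 19/23]
  13 → cabin 3 (new)  [load 13/23]
  21 → cabin 4 (new)  [load 21/23]
  5 → cabin 3  [load 18/23]
  19 → cabin 5 (new)  [load 19/23]
  12 → cabin 6 (new)  [load 12/23]
  9 → cabin 6  [load 21/23]
  18 → cabin 7 (new)  [load 18/23]
  7 → cabin 8 (new)  [load 7/23]
8 cabins opened.

8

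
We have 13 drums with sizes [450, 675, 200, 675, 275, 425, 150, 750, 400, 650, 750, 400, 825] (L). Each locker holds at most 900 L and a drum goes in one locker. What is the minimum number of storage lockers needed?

Total = 825 + 750 + 750 + 675 + 675 + 650 + 450 + 425 + 400 + 400 + 275 + 200 + 150 = 6625 L.
Lower bound: ⌈6625/900⌉ = 8 storage lockers.
A packing using 9 storage lockers:
  locker 1: 825 = 825
  locker 2: 750 + 150 = 900
  locker 3: 750 = 750
  locker 4: 675 + 200 = 875
  locker 5: 675 = 675
  locker 6: 650 = 650
  locker 7: 450 + 425 = 875
  locker 8: 400 + 400 = 800
  locker 9: 275 = 275
No arrangement into 8 storage lockers stays within capacity, so 9 is optimal.

9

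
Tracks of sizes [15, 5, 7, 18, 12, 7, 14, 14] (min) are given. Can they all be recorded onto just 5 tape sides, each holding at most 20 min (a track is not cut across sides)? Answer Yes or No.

Total = 92 min; ⌈92/20⌉ = 5.
The bound of 5 does not rule out 5, but exhaustive search shows no assignment into 5 tape sides of capacity 20 min exists — the minimum is 6.

No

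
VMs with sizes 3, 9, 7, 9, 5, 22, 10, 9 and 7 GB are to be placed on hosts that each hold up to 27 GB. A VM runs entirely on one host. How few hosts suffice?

3

Total = 22 + 10 + 9 + 9 + 9 + 7 + 7 + 5 + 3 = 81 GB.
Lower bound: ⌈81/27⌉ = 3 hosts.
A packing using 3 hosts:
  host 1: 22 + 5 = 27
  host 2: 10 + 7 + 7 + 3 = 27
  host 3: 9 + 9 + 9 = 27
This matches the lower bound, so 3 is optimal.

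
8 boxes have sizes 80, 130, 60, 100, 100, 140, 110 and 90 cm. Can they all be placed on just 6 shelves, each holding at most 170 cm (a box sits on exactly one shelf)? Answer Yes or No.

Yes

A valid assignment using 6 shelves:
  shelf 1: 140 = 140
  shelf 2: 130 = 130
  shelf 3: 110 + 60 = 170
  shelf 4: 100 = 100
  shelf 5: 100 = 100
  shelf 6: 90 + 80 = 170
Every load is within 170 cm, so 6 shelves suffice.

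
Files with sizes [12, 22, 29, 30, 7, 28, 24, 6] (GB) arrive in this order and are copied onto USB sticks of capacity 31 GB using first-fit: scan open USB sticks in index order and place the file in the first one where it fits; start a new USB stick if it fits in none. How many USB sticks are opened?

6

  12 → USB stick 1 (new)  [load 12/31]
  22 → USB stick 2 (new)  [load 22/31]
  29 → USB stick 3 (new)  [load 29/31]
  30 → USB stick 4 (new)  [load 30/31]
  7 → USB stick 1  [load 19/31]
  28 → USB stick 5 (new)  [load 28/31]
  24 → USB stick 6 (new)  [load 24/31]
  6 → USB stick 1  [load 25/31]
6 USB sticks opened.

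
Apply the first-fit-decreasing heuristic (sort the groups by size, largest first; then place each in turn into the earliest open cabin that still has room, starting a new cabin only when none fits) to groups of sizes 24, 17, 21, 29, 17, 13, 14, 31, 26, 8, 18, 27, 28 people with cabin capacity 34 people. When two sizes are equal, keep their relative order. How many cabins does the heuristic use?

9

Sorted descending: 31, 29, 28, 27, 26, 24, 21, 18, 17, 17, 14, 13, 8.
  31 → cabin 1 (new)  [load 31/34]
  29 → cabin 2 (new)  [load 29/34]
  28 → cabin 3 (new)  [load 28/34]
  27 → cabin 4 (new)  [load 27/34]
  26 → cabin 5 (new)  [load 26/34]
  24 → cabin 6 (new)  [load 24/34]
  21 → cabin 7 (new)  [load 21/34]
  18 → cabin 8 (new)  [load 18/34]
  17 → cabin 9 (new)  [load 17/34]
  17 → cabin 9  [load 34/34]
  14 → cabin 8  [load 32/34]
  13 → cabin 7  [load 34/34]
  8 → cabin 5  [load 34/34]
9 cabins opened.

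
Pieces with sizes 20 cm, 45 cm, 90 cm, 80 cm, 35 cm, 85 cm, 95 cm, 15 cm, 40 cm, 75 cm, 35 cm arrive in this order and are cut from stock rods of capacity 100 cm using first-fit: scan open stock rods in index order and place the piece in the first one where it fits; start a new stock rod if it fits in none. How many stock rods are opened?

  20 → stock rod 1 (new)  [load 20/100]
  45 → stock rod 1  [load 65/100]
  90 → stock rod 2 (new)  [load 90/100]
  80 → stock rod 3 (new)  [load 80/100]
  35 → stock rod 1  [load 100/100]
  85 → stock rod 4 (new)  [load 85/100]
  95 → stock rod 5 (new)  [load 95/100]
  15 → stock rod 3  [load 95/100]
  40 → stock rod 6 (new)  [load 40/100]
  75 → stock rod 7 (new)  [load 75/100]
  35 → stock rod 6  [load 75/100]
7 stock rods opened.

7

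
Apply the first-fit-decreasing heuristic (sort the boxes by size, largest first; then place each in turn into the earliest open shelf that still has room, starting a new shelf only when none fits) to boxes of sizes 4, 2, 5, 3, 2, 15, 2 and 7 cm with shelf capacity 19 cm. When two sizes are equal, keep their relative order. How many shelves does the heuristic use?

3

Sorted descending: 15, 7, 5, 4, 3, 2, 2, 2.
  15 → shelf 1 (new)  [load 15/19]
  7 → shelf 2 (new)  [load 7/19]
  5 → shelf 2  [load 12/19]
  4 → shelf 1  [load 19/19]
  3 → shelf 2  [load 15/19]
  2 → shelf 2  [load 17/19]
  2 → shelf 2  [load 19/19]
  2 → shelf 3 (new)  [load 2/19]
3 shelves opened.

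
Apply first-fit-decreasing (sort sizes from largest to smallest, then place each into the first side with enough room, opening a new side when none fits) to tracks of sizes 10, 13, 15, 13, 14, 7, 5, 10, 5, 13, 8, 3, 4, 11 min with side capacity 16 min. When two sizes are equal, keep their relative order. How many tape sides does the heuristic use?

9

Sorted descending: 15, 14, 13, 13, 13, 11, 10, 10, 8, 7, 5, 5, 4, 3.
  15 → side 1 (new)  [load 15/16]
  14 → side 2 (new)  [load 14/16]
  13 → side 3 (new)  [load 13/16]
  13 → side 4 (new)  [load 13/16]
  13 → side 5 (new)  [load 13/16]
  11 → side 6 (new)  [load 11/16]
  10 → side 7 (new)  [load 10/16]
  10 → side 8 (new)  [load 10/16]
  8 → side 9 (new)  [load 8/16]
  7 → side 9  [load 15/16]
  5 → side 6  [load 16/16]
  5 → side 7  [load 15/16]
  4 → side 8  [load 14/16]
  3 → side 3  [load 16/16]
9 tape sides opened.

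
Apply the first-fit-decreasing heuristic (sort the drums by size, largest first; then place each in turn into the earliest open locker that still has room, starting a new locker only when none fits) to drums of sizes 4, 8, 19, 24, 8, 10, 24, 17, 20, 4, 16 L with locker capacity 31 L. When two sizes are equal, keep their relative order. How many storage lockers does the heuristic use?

Sorted descending: 24, 24, 20, 19, 17, 16, 10, 8, 8, 4, 4.
  24 → locker 1 (new)  [load 24/31]
  24 → locker 2 (new)  [load 24/31]
  20 → locker 3 (new)  [load 20/31]
  19 → locker 4 (new)  [load 19/31]
  17 → locker 5 (new)  [load 17/31]
  16 → locker 6 (new)  [load 16/31]
  10 → locker 3  [load 30/31]
  8 → locker 4  [load 27/31]
  8 → locker 5  [load 25/31]
  4 → locker 1  [load 28/31]
  4 → locker 2  [load 28/31]
6 storage lockers opened.

6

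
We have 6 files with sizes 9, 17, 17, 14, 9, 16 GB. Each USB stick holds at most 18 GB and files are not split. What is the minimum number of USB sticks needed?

5

Total = 17 + 17 + 16 + 14 + 9 + 9 = 82 GB.
Lower bound: ⌈82/18⌉ = 5 USB sticks.
A packing using 5 USB sticks:
  USB stick 1: 17 = 17
  USB stick 2: 17 = 17
  USB stick 3: 16 = 16
  USB stick 4: 14 = 14
  USB stick 5: 9 + 9 = 18
This matches the lower bound, so 5 is optimal.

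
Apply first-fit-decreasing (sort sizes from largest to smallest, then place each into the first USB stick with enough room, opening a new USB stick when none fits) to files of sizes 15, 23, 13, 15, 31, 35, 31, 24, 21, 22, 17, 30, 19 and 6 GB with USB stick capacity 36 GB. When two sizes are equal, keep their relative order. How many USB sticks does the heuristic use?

10

Sorted descending: 35, 31, 31, 30, 24, 23, 22, 21, 19, 17, 15, 15, 13, 6.
  35 → USB stick 1 (new)  [load 35/36]
  31 → USB stick 2 (new)  [load 31/36]
  31 → USB stick 3 (new)  [load 31/36]
  30 → USB stick 4 (new)  [load 30/36]
  24 → USB stick 5 (new)  [load 24/36]
  23 → USB stick 6 (new)  [load 23/36]
  22 → USB stick 7 (new)  [load 22/36]
  21 → USB stick 8 (new)  [load 21/36]
  19 → USB stick 9 (new)  [load 19/36]
  17 → USB stick 9  [load 36/36]
  15 → USB stick 8  [load 36/36]
  15 → USB stick 10 (new)  [load 15/36]
  13 → USB stick 6  [load 36/36]
  6 → USB stick 4  [load 36/36]
10 USB sticks opened.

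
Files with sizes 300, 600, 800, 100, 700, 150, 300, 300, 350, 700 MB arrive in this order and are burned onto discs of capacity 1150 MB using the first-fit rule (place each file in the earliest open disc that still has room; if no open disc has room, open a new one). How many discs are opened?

4

  300 → disc 1 (new)  [load 300/1150]
  600 → disc 1  [load 900/1150]
  800 → disc 2 (new)  [load 800/1150]
  100 → disc 1  [load 1000/1150]
  700 → disc 3 (new)  [load 700/1150]
  150 → disc 1  [load 1150/1150]
  300 → disc 2  [load 1100/1150]
  300 → disc 3  [load 1000/1150]
  350 → disc 4 (new)  [load 350/1150]
  700 → disc 4  [load 1050/1150]
4 discs opened.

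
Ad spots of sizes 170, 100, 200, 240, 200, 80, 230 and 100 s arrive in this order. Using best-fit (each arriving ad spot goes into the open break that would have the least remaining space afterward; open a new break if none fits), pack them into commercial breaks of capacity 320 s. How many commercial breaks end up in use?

5

  170 → break 1 (new)  [load 170/320]
  100 → break 1  [load 270/320]
  200 → break 2 (new)  [load 200/320]
  240 → break 3 (new)  [load 240/320]
  200 → break 4 (new)  [load 200/320]
  80 → break 3  [load 320/320]
  230 → break 5 (new)  [load 230/320]
  100 → break 2  [load 300/320]
5 commercial breaks opened.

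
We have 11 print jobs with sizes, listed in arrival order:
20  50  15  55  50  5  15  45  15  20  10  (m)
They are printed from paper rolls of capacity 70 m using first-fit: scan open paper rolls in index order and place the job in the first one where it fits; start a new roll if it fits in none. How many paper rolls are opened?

  20 → roll 1 (new)  [load 20/70]
  50 → roll 1  [load 70/70]
  15 → roll 2 (new)  [load 15/70]
  55 → roll 2  [load 70/70]
  50 → roll 3 (new)  [load 50/70]
  5 → roll 3  [load 55/70]
  15 → roll 3  [load 70/70]
  45 → roll 4 (new)  [load 45/70]
  15 → roll 4  [load 60/70]
  20 → roll 5 (new)  [load 20/70]
  10 → roll 4  [load 70/70]
5 paper rolls opened.

5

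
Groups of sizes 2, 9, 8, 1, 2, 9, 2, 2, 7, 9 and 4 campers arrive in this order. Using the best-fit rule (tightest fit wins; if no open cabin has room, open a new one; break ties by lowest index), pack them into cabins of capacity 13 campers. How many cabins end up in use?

  2 → cabin 1 (new)  [load 2/13]
  9 → cabin 1  [load 11/13]
  8 → cabin 2 (new)  [load 8/13]
  1 → cabin 1  [load 12/13]
  2 → cabin 2  [load 10/13]
  9 → cabin 3 (new)  [load 9/13]
  2 → cabin 2  [load 12/13]
  2 → cabin 3  [load 11/13]
  7 → cabin 4 (new)  [load 7/13]
  9 → cabin 5 (new)  [load 9/13]
  4 → cabin 5  [load 13/13]
5 cabins opened.

5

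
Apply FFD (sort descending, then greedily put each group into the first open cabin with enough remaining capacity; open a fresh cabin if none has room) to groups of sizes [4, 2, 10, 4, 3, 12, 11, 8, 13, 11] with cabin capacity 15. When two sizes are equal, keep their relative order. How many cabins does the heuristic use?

6

Sorted descending: 13, 12, 11, 11, 10, 8, 4, 4, 3, 2.
  13 → cabin 1 (new)  [load 13/15]
  12 → cabin 2 (new)  [load 12/15]
  11 → cabin 3 (new)  [load 11/15]
  11 → cabin 4 (new)  [load 11/15]
  10 → cabin 5 (new)  [load 10/15]
  8 → cabin 6 (new)  [load 8/15]
  4 → cabin 3  [load 15/15]
  4 → cabin 4  [load 15/15]
  3 → cabin 2  [load 15/15]
  2 → cabin 1  [load 15/15]
6 cabins opened.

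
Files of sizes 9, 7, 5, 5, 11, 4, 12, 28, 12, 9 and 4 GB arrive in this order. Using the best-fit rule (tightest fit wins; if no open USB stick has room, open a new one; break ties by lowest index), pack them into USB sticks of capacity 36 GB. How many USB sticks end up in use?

4

  9 → USB stick 1 (new)  [load 9/36]
  7 → USB stick 1  [load 16/36]
  5 → USB stick 1  [load 21/36]
  5 → USB stick 1  [load 26/36]
  11 → USB stick 2 (new)  [load 11/36]
  4 → USB stick 1  [load 30/36]
  12 → USB stick 2  [load 23/36]
  28 → USB stick 3 (new)  [load 28/36]
  12 → USB stick 2  [load 35/36]
  9 → USB stick 4 (new)  [load 9/36]
  4 → USB stick 1  [load 34/36]
4 USB sticks opened.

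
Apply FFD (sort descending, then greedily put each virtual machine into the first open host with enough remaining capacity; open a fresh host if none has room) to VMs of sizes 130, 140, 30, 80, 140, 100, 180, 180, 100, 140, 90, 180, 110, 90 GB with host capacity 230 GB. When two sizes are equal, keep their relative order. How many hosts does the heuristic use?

Sorted descending: 180, 180, 180, 140, 140, 140, 130, 110, 100, 100, 90, 90, 80, 30.
  180 → host 1 (new)  [load 180/230]
  180 → host 2 (new)  [load 180/230]
  180 → host 3 (new)  [load 180/230]
  140 → host 4 (new)  [load 140/230]
  140 → host 5 (new)  [load 140/230]
  140 → host 6 (new)  [load 140/230]
  130 → host 7 (new)  [load 130/230]
  110 → host 8 (new)  [load 110/230]
  100 → host 7  [load 230/230]
  100 → host 8  [load 210/230]
  90 → host 4  [load 230/230]
  90 → host 5  [load 230/230]
  80 → host 6  [load 220/230]
  30 → host 1  [load 210/230]
8 hosts opened.

8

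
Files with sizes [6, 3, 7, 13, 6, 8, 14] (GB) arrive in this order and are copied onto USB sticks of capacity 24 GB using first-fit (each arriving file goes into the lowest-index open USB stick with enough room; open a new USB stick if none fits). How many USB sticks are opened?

  6 → USB stick 1 (new)  [load 6/24]
  3 → USB stick 1  [load 9/24]
  7 → USB stick 1  [load 16/24]
  13 → USB stick 2 (new)  [load 13/24]
  6 → USB stick 1  [load 22/24]
  8 → USB stick 2  [load 21/24]
  14 → USB stick 3 (new)  [load 14/24]
3 USB sticks opened.

3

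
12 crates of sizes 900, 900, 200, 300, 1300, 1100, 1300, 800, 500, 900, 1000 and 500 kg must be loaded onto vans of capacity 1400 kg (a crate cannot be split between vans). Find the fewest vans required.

Total = 1300 + 1300 + 1100 + 1000 + 900 + 900 + 900 + 800 + 500 + 500 + 300 + 200 = 9700 kg.
Lower bound: ⌈9700/1400⌉ = 7 vans.
Also, 8 crates each exceed 700 kg, and no two of those can share a van, so at least 8 vans are needed.
A packing using 8 vans:
  van 1: 1300 = 1300
  van 2: 1300 = 1300
  van 3: 1100 + 300 = 1400
  van 4: 1000 + 200 = 1200
  van 5: 900 + 500 = 1400
  van 6: 900 + 500 = 1400
  van 7: 900 = 900
  van 8: 800 = 800
This matches the lower bound, so 8 is optimal.

8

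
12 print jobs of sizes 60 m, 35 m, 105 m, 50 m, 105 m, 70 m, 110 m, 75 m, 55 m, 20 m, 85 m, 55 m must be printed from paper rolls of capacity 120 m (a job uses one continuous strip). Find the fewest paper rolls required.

8

Total = 110 + 105 + 105 + 85 + 75 + 70 + 60 + 55 + 55 + 50 + 35 + 20 = 825 m.
Lower bound: ⌈825/120⌉ = 7 paper rolls.
A packing using 8 paper rolls:
  roll 1: 110 = 110
  roll 2: 105 = 105
  roll 3: 105 = 105
  roll 4: 85 + 35 = 120
  roll 5: 75 + 20 = 95
  roll 6: 70 + 50 = 120
  roll 7: 60 + 55 = 115
  roll 8: 55 = 55
No arrangement into 7 paper rolls stays within capacity, so 8 is optimal.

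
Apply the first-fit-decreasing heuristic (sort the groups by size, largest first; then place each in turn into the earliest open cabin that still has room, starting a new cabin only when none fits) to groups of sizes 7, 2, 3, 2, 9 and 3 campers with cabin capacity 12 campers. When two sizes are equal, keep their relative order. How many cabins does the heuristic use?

3

Sorted descending: 9, 7, 3, 3, 2, 2.
  9 → cabin 1 (new)  [load 9/12]
  7 → cabin 2 (new)  [load 7/12]
  3 → cabin 1  [load 12/12]
  3 → cabin 2  [load 10/12]
  2 → cabin 2  [load 12/12]
  2 → cabin 3 (new)  [load 2/12]
3 cabins opened.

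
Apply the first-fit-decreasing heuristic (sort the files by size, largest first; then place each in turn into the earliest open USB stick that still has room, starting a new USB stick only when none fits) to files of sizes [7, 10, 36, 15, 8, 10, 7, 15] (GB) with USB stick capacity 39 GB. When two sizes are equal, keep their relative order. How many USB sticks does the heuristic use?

Sorted descending: 36, 15, 15, 10, 10, 8, 7, 7.
  36 → USB stick 1 (new)  [load 36/39]
  15 → USB stick 2 (new)  [load 15/39]
  15 → USB stick 2  [load 30/39]
  10 → USB stick 3 (new)  [load 10/39]
  10 → USB stick 3  [load 20/39]
  8 → USB stick 2  [load 38/39]
  7 → USB stick 3  [load 27/39]
  7 → USB stick 3  [load 34/39]
3 USB sticks opened.

3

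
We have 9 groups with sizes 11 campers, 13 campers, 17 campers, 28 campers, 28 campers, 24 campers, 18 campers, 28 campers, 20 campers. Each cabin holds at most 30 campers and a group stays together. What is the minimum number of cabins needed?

7

Total = 28 + 28 + 28 + 24 + 20 + 18 + 17 + 13 + 11 = 187 campers.
Lower bound: ⌈187/30⌉ = 7 cabins.
A packing using 7 cabins:
  cabin 1: 28 = 28
  cabin 2: 28 = 28
  cabin 3: 28 = 28
  cabin 4: 24 = 24
  cabin 5: 20 = 20
  cabin 6: 18 + 11 = 29
  cabin 7: 17 + 13 = 30
This matches the lower bound, so 7 is optimal.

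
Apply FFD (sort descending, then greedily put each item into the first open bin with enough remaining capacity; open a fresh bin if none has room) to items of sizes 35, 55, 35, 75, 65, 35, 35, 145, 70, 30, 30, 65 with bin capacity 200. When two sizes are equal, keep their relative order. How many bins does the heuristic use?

Sorted descending: 145, 75, 70, 65, 65, 55, 35, 35, 35, 35, 30, 30.
  145 → bin 1 (new)  [load 145/200]
  75 → bin 2 (new)  [load 75/200]
  70 → bin 2  [load 145/200]
  65 → bin 3 (new)  [load 65/200]
  65 → bin 3  [load 130/200]
  55 → bin 1  [load 200/200]
  35 → bin 2  [load 180/200]
  35 → bin 3  [load 165/200]
  35 → bin 3  [load 200/200]
  35 → bin 4 (new)  [load 35/200]
  30 → bin 4  [load 65/200]
  30 → bin 4  [load 95/200]
4 bins opened.

4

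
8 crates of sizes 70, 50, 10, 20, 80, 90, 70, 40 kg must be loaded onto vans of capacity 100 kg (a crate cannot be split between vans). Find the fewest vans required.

Total = 90 + 80 + 70 + 70 + 50 + 40 + 20 + 10 = 430 kg.
Lower bound: ⌈430/100⌉ = 5 vans.
A packing using 5 vans:
  van 1: 90 + 10 = 100
  van 2: 80 + 20 = 100
  van 3: 70 = 70
  van 4: 70 = 70
  van 5: 50 + 40 = 90
This matches the lower bound, so 5 is optimal.

5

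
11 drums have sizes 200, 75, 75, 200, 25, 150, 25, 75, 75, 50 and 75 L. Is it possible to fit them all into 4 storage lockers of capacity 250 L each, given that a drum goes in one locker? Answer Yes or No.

Total = 1025 L; ⌈1025/250⌉ = 5.
At least 5 storage lockers are required, but only 4 are allowed.

No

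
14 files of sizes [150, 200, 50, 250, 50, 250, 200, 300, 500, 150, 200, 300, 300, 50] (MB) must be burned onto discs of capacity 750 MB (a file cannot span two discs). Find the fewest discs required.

4

Total = 500 + 300 + 300 + 300 + 250 + 250 + 200 + 200 + 200 + 150 + 150 + 50 + 50 + 50 = 2950 MB.
Lower bound: ⌈2950/750⌉ = 4 discs.
A packing using 4 discs:
  disc 1: 500 + 250 = 750
  disc 2: 300 + 300 + 150 = 750
  disc 3: 300 + 250 + 200 = 750
  disc 4: 200 + 200 + 150 + 50 + 50 + 50 = 700
This matches the lower bound, so 4 is optimal.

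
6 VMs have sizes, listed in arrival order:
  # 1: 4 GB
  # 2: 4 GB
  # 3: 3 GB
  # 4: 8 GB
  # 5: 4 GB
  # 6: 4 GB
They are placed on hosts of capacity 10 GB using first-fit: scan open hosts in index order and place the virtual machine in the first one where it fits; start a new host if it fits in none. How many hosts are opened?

  4 → host 1 (new)  [load 4/10]
  4 → host 1  [load 8/10]
  3 → host 2 (new)  [load 3/10]
  8 → host 3 (new)  [load 8/10]
  4 → host 2  [load 7/10]
  4 → host 4 (new)  [load 4/10]
4 hosts opened.

4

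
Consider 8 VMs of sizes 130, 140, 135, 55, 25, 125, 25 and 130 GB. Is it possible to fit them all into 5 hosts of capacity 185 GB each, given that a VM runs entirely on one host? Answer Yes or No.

Yes

A valid assignment using 5 hosts:
  host 1: 140 + 25 = 165
  host 2: 135 + 25 = 160
  host 3: 130 + 55 = 185
  host 4: 130 = 130
  host 5: 125 = 125
Every load is within 185 GB, so 5 hosts suffice.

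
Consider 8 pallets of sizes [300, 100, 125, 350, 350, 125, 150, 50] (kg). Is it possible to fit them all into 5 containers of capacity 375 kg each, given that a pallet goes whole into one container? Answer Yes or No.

A valid assignment using 5 containers:
  container 1: 350 = 350
  container 2: 350 = 350
  container 3: 300 + 50 = 350
  container 4: 150 + 125 + 100 = 375
  container 5: 125 = 125
Every load is within 375 kg, so 5 containers suffice.

Yes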